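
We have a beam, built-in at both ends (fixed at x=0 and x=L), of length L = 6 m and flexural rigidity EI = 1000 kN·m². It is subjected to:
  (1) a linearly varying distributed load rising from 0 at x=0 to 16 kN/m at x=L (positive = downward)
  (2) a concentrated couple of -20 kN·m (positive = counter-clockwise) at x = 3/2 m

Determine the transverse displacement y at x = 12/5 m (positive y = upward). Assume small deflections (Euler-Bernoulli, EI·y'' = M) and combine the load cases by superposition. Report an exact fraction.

y(12/5) = -1100871/31250000 m

Load 1 — triangular load w₀=16 kN/m (0→w₀ over full span):
  y_1 = -w₀x²(L-x)²(x+2L)/(120LEI) = -16·(12/5)²·(6-(12/5))²·((12/5)+2·6)/(120·6·1000) = -46656/1953125 m
Load 2 — applied couple M₀=-20 kN·m at a=3/2 m (b=L-a=9/2):
  y_2 = (R_Ax³/6 - M_Ax²/2 - M₀(x-a)²/2)/EI  [x>a] with R_A=-15/4, M_A=15/4 = ((-15/4)·(12/5)³/6 - (15/4)·(12/5)²/2 - (-20)·((12/5)-(3/2))²/2)/1000 = -567/50000 m
Superposition: y = Σ y_i = -1100871/31250000 m ≈ -0.035228 m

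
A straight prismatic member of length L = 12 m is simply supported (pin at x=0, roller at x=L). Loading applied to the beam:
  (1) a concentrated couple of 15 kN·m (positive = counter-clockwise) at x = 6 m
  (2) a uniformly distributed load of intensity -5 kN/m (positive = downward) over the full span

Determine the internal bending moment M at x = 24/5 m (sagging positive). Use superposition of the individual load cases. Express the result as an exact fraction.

M(24/5) = -402/5 kN·m

Load 1 — applied couple M₀=15 kN·m at a=6 m (b=L-a=6):
  M_1 = M₀x/L  [x≤a] = 15·(24/5)/12 = 6 kN·m
Load 2 — uniform load w=-5 kN/m over full span:
  M_2 = wx(L-x)/2 = (-5)·(24/5)·(12-(24/5))/2 = -432/5 kN·m
Superposition: M = Σ M_i = -402/5 kN·m ≈ -80.400000 kN·m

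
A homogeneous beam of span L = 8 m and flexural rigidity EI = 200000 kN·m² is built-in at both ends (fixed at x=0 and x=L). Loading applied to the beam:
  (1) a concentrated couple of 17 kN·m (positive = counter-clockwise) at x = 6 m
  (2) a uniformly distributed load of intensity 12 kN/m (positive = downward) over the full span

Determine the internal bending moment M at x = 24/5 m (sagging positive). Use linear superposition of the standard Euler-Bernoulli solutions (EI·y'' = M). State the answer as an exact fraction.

M(24/5) = 13729/400 kN·m

Load 1 — applied couple M₀=17 kN·m at a=6 m (b=L-a=2):
  M_1 = R_Ax - M_A  [x≤a] with R_A=153/64, M_A=85/16 = (153/64)·(24/5) - (85/16) = 493/80 kN·m
Load 2 — uniform load w=12 kN/m over full span:
  M_2 = wLx/2 - wL²/12 - wx²/2 = 12·8·(24/5)/2 - 12·8²/12 - 12·(24/5)²/2 = 704/25 kN·m
Superposition: M = Σ M_i = 13729/400 kN·m ≈ 34.322500 kN·m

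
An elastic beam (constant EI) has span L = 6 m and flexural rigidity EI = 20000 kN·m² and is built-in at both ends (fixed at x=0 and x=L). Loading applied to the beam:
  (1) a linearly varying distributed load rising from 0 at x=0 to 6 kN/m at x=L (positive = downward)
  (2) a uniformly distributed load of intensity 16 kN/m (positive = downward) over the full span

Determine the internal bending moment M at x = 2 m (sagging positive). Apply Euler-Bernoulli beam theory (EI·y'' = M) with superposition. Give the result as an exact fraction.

M(2) = 274/15 kN·m

Load 1 — triangular load w₀=6 kN/m (0→w₀ over full span):
  M_1 = 3w₀Lx/20 - w₀L²/30 - w₀x³/(6L) = 3·6·6·2/20 - 6·6²/30 - 6·2³/(6·6) = 34/15 kN·m
Load 2 — uniform load w=16 kN/m over full span:
  M_2 = wLx/2 - wL²/12 - wx²/2 = 16·6·2/2 - 16·6²/12 - 16·2²/2 = 16 kN·m
Superposition: M = Σ M_i = 274/15 kN·m ≈ 18.266667 kN·m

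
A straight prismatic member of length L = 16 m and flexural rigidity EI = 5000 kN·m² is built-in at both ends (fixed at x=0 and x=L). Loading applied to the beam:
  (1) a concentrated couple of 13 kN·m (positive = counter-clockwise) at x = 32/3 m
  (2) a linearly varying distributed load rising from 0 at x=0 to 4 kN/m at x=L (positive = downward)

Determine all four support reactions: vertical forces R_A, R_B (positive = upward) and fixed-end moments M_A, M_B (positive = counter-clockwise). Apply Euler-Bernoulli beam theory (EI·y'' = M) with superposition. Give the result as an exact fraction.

Load 1 — applied couple M₀=13 kN·m at a=32/3 m (b=L-a=16/3):
  R_A = 6M₀ab/L³ = 6·13·(32/3)·(16/3)/16³ = 13/12 kN
  M_A = M₀b(2a-b)/L² = 13·(16/3)·(2·(32/3)-(16/3))/16² = 13/3 kN·m
  R_B = -6M₀ab/L³ = -6·13·(32/3)·(16/3)/16³ = -13/12 kN
  M_B = M₀a(2b-a)/L² = 13·(32/3)·(2·(16/3)-(32/3))/16² = 0 kN·m
Load 2 — triangular load w₀=4 kN/m (0→w₀ over full span):
  R_A = 3w₀L/20 = 3·4·16/20 = 48/5 kN
  M_A = w₀L²/30 = 4·16²/30 = 512/15 kN·m
  R_B = 7w₀L/20 = 7·4·16/20 = 112/5 kN
  M_B = -w₀L²/20 = -4·16²/20 = -256/5 kN·m
Superposition: R_A = 641/60 kN, M_A = 577/15 kN·m, R_B = 1279/60 kN, M_B = -256/5 kN·m

R_A = 641/60 kN, M_A = 577/15 kN·m, R_B = 1279/60 kN, M_B = -256/5 kN·m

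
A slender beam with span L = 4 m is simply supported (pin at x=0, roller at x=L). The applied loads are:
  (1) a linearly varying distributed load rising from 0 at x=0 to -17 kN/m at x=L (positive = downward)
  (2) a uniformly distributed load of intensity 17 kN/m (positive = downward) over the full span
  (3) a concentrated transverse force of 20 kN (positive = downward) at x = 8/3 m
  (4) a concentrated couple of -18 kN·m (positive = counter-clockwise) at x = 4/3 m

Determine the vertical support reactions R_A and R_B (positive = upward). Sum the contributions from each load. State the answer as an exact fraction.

R_A = 149/6 kN, R_B = 175/6 kN

Load 1 — triangular load w₀=-17 kN/m (0→w₀ over full span):
  R_A = w₀L/6 = (-17)·4/6 = -34/3 kN
  R_B = w₀L/3 = (-17)·4/3 = -68/3 kN
Load 2 — uniform load w=17 kN/m over full span:
  R_A = wL/2 = 17·4/2 = 34 kN
  R_B = wL/2 = 17·4/2 = 34 kN
Load 3 — point force P=20 kN at a=8/3 m (b=L-a=4/3):
  R_A = Pb/L = 20·(4/3)/4 = 20/3 kN
  R_B = Pa/L = 20·(8/3)/4 = 40/3 kN
Load 4 — applied couple M₀=-18 kN·m at a=4/3 m (b=L-a=8/3):
  R_A = M₀/L = (-18)/4 = -9/2 kN
  R_B = -M₀/L = -(-18)/4 = 9/2 kN
Superposition: R_A = 149/6 kN, R_B = 175/6 kN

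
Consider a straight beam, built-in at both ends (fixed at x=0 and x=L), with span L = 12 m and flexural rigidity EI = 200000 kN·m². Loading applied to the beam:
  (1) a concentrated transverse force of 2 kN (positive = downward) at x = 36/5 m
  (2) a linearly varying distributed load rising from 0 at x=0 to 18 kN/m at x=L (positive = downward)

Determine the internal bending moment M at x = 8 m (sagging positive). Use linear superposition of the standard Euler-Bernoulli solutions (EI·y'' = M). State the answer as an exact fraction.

M(8) = 5816/125 kN·m

Load 1 — point force P=2 kN at a=36/5 m (b=L-a=24/5):
  M_1 = Pa²(a+3b)(L-x)/L³ - Pa²b/L²  [x>a] = 2·(36/5)²·((36/5)+3·(24/5))·(12-8)/12³ - 2·(36/5)²·(24/5)/12² = 216/125 kN·m
Load 2 — triangular load w₀=18 kN/m (0→w₀ over full span):
  M_2 = 3w₀Lx/20 - w₀L²/30 - w₀x³/(6L) = 3·18·12·8/20 - 18·12²/30 - 18·8³/(6·12) = 224/5 kN·m
Superposition: M = Σ M_i = 5816/125 kN·m ≈ 46.528000 kN·m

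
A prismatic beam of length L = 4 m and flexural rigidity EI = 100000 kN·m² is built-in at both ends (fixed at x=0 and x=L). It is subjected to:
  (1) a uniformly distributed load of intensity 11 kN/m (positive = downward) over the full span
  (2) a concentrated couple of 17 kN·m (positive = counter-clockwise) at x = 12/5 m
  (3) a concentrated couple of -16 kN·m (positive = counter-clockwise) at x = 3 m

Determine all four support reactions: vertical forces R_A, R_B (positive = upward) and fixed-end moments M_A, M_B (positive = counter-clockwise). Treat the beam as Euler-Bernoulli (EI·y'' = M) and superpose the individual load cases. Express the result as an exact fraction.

R_A = 1181/50 kN, M_A = 1133/75 kN·m, R_B = 1019/50 kN, M_B = -722/75 kN·m

Load 1 — uniform load w=11 kN/m over full span:
  R_A = wL/2 = 11·4/2 = 22 kN
  M_A = wL²/12 = 11·4²/12 = 44/3 kN·m
  R_B = wL/2 = 11·4/2 = 22 kN
  M_B = -wL²/12 = -11·4²/12 = -44/3 kN·m
Load 2 — applied couple M₀=17 kN·m at a=12/5 m (b=L-a=8/5):
  R_A = 6M₀ab/L³ = 6·17·(12/5)·(8/5)/4³ = 153/25 kN
  M_A = M₀b(2a-b)/L² = 17·(8/5)·(2·(12/5)-(8/5))/4² = 136/25 kN·m
  R_B = -6M₀ab/L³ = -6·17·(12/5)·(8/5)/4³ = -153/25 kN
  M_B = M₀a(2b-a)/L² = 17·(12/5)·(2·(8/5)-(12/5))/4² = 51/25 kN·m
Load 3 — applied couple M₀=-16 kN·m at a=3 m (b=L-a=1):
  R_A = 6M₀ab/L³ = 6·(-16)·3·1/4³ = -9/2 kN
  M_A = M₀b(2a-b)/L² = (-16)·1·(2·3-1)/4² = -5 kN·m
  R_B = -6M₀ab/L³ = -6·(-16)·3·1/4³ = 9/2 kN
  M_B = M₀a(2b-a)/L² = (-16)·3·(2·1-3)/4² = 3 kN·m
Superposition: R_A = 1181/50 kN, M_A = 1133/75 kN·m, R_B = 1019/50 kN, M_B = -722/75 kN·m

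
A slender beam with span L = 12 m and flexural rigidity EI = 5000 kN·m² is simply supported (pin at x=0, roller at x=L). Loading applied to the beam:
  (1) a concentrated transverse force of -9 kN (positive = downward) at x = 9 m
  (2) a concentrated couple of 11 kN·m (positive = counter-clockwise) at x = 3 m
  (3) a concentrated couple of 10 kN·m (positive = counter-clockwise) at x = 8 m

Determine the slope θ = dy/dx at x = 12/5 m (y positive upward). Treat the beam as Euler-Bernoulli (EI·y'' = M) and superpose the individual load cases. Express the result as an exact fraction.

Load 1 — point force P=-9 kN at a=9 m (b=L-a=3):
  θ_1 = -Pb(L²-b²-3x²)/(6LEI)  [x≤a] = -(-9)·3·(12²-3²-3·(12/5)²)/(6·12·5000) = 8829/1000000 rad
Load 2 — applied couple M₀=11 kN·m at a=3 m (b=L-a=9):
  θ_2 = (M₀x²/(2L)+C₁)/EI  [x≤a] with C₁=M₀(3b²-L²)/(6L)=121/8 = (11·(12/5)²/(2·12)+(121/8))/5000 = 3553/1000000 rad
Load 3 — applied couple M₀=10 kN·m at a=8 m (b=L-a=4):
  θ_3 = (M₀x²/(2L)+C₁)/EI  [x≤a] with C₁=M₀(3b²-L²)/(6L)=-40/3 = (10·(12/5)²/(2·12)+(-40/3))/5000 = -41/18750 rad
Superposition: θ = Σ θ_i = 15293/1500000 rad ≈ 0.010195 rad

θ(12/5) = 15293/1500000 rad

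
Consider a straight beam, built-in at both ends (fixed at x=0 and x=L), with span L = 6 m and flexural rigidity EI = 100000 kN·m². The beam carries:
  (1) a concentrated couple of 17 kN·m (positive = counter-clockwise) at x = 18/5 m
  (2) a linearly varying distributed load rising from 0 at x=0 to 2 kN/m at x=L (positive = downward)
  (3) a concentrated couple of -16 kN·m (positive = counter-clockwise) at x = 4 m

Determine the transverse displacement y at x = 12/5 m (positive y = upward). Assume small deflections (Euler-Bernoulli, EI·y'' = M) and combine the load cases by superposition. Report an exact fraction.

y(12/5) = -1018/48828125 m

Load 1 — applied couple M₀=17 kN·m at a=18/5 m (b=L-a=12/5):
  y_1 = (R_Ax³/6 - M_Ax²/2)/EI  [x≤a] with R_A=102/25, M_A=136/25 = ((102/25)·(12/5)³/6 - (136/25)·(12/5)²/2)/100000 = -612/9765625 m
Load 2 — triangular load w₀=2 kN/m (0→w₀ over full span):
  y_2 = -w₀x²(L-x)²(x+2L)/(120LEI) = -2·(12/5)²·(6-(12/5))²·((12/5)+2·6)/(120·6·100000) = -1458/48828125 m
Load 3 — applied couple M₀=-16 kN·m at a=4 m (b=L-a=2):
  y_3 = (R_Ax³/6 - M_Ax²/2)/EI  [x≤a] with R_A=-32/9, M_A=-16/3 = ((-32/9)·(12/5)³/6 - (-16/3)·(12/5)²/2)/100000 = 28/390625 m
Superposition: y = Σ y_i = -1018/48828125 m ≈ -0.000021 m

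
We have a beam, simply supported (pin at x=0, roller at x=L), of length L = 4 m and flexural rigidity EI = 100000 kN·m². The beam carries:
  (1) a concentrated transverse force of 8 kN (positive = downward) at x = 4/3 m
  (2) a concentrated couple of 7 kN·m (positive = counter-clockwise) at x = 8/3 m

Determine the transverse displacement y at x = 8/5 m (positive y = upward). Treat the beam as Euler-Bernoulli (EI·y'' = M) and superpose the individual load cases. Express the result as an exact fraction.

y(8/5) = -1351/10546875 m

Load 1 — point force P=8 kN at a=4/3 m (b=L-a=8/3):
  y_1 = -Pa(L-x)(2Lx-a²-x²)/(6LEI)  [x>a] = -8·(4/3)·(4-(8/5))·(2·4·(8/5)-(4/3)²-(8/5)²)/(6·4·100000) = -952/10546875 m
Load 2 — applied couple M₀=7 kN·m at a=8/3 m (b=L-a=4/3):
  y_2 = (M₀x³/(6L)+C₁x)/EI  [x≤a] with C₁=M₀(3b²-L²)/(6L)=-28/9 = (7·(8/5)³/(6·4)+(-28/9)·(8/5))/100000 = -133/3515625 m
Superposition: y = Σ y_i = -1351/10546875 m ≈ -0.000128 m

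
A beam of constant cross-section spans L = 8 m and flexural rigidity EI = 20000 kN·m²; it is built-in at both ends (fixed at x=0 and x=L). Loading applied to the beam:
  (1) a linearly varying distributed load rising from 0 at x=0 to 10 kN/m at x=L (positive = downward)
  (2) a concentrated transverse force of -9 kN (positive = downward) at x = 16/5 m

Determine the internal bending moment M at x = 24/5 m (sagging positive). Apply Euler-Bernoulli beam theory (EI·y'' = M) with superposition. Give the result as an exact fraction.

Load 1 — triangular load w₀=10 kN/m (0→w₀ over full span):
  M_1 = 3w₀Lx/20 - w₀L²/30 - w₀x³/(6L) = 3·10·8·(24/5)/20 - 10·8²/30 - 10·(24/5)³/(6·8) = 992/75 kN·m
Load 2 — point force P=-9 kN at a=16/5 m (b=L-a=24/5):
  M_2 = Pa²(a+3b)(L-x)/L³ - Pa²b/L²  [x>a] = (-9)·(16/5)²·((16/5)+3·(24/5))·(8-(24/5))/8³ - (-9)·(16/5)²·(24/5)/8² = -2016/625 kN·m
Superposition: M = Σ M_i = 18752/1875 kN·m ≈ 10.001067 kN·m

M(24/5) = 18752/1875 kN·m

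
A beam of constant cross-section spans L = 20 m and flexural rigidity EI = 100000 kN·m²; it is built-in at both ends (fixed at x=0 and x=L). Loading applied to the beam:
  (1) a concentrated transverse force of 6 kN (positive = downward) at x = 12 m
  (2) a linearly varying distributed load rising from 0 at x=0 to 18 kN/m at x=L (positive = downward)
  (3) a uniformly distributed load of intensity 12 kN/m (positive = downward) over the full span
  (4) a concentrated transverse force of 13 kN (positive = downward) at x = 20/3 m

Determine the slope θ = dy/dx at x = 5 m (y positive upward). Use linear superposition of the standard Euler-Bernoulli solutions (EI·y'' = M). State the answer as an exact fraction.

Load 1 — point force P=6 kN at a=12 m (b=L-a=8):
  θ_1 = -Pb²x(2aL-(3a+b)x)/(2L³EI)  [x≤a] = -6·8²·5·(2·12·20-(3·12+8)·5)/(2·20³·100000) = -39/125000 rad
Load 2 — triangular load w₀=18 kN/m (0→w₀ over full span):
  θ_2 = -w₀(2x(L-x)(L-2x)(x+2L)+x²(L-x)²)/(120LEI) = -18·(2·5·(20-5)·(20-2·5)·(5+2·20)+5²·(20-5)²)/(120·20·100000) = -351/64000 rad
Load 3 — uniform load w=12 kN/m over full span:
  θ_3 = -wx(L-x)(L-2x)/(12EI) = -12·5·(20-5)·(20-2·5)/(12·100000) = -3/400 rad
Load 4 — point force P=13 kN at a=20/3 m (b=L-a=40/3):
  θ_4 = -Pb²x(2aL-(3a+b)x)/(2L³EI)  [x≤a] = -13·(40/3)²·5·(2·(20/3)·20-(3·(20/3)+(40/3))·5)/(2·20³·100000) = -13/18000 rad
Superposition: θ = Σ θ_i = -1009339/72000000 rad ≈ -0.014019 rad

θ(5) = -1009339/72000000 rad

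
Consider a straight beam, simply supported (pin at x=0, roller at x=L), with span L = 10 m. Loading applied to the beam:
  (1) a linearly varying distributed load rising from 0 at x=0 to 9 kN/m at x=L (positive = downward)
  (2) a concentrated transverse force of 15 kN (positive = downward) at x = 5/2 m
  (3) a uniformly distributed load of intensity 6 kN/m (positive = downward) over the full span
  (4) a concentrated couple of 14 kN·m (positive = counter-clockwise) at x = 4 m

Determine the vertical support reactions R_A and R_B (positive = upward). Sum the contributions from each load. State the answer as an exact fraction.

Load 1 — triangular load w₀=9 kN/m (0→w₀ over full span):
  R_A = w₀L/6 = 9·10/6 = 15 kN
  R_B = w₀L/3 = 9·10/3 = 30 kN
Load 2 — point force P=15 kN at a=5/2 m (b=L-a=15/2):
  R_A = Pb/L = 15·(15/2)/10 = 45/4 kN
  R_B = Pa/L = 15·(5/2)/10 = 15/4 kN
Load 3 — uniform load w=6 kN/m over full span:
  R_A = wL/2 = 6·10/2 = 30 kN
  R_B = wL/2 = 6·10/2 = 30 kN
Load 4 — applied couple M₀=14 kN·m at a=4 m (b=L-a=6):
  R_A = M₀/L = 14/10 = 7/5 kN
  R_B = -M₀/L = -14/10 = -7/5 kN
Superposition: R_A = 1153/20 kN, R_B = 1247/20 kN

R_A = 1153/20 kN, R_B = 1247/20 kN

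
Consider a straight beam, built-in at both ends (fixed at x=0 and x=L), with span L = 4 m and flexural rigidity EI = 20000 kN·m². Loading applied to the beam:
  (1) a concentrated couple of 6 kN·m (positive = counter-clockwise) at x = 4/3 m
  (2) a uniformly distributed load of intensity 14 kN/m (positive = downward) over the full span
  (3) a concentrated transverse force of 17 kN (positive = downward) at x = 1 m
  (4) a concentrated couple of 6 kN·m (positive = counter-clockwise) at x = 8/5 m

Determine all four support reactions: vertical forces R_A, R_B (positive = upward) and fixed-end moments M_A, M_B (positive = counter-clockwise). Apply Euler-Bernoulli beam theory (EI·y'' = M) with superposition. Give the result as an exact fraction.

R_A = 37203/800 kN, M_A = 34739/1200 kN·m, R_B = 21197/800 kN, M_B = -21521/1200 kN·m

Load 1 — applied couple M₀=6 kN·m at a=4/3 m (b=L-a=8/3):
  R_A = 6M₀ab/L³ = 6·6·(4/3)·(8/3)/4³ = 2 kN
  M_A = M₀b(2a-b)/L² = 6·(8/3)·(2·(4/3)-(8/3))/4² = 0 kN·m
  R_B = -6M₀ab/L³ = -6·6·(4/3)·(8/3)/4³ = -2 kN
  M_B = M₀a(2b-a)/L² = 6·(4/3)·(2·(8/3)-(4/3))/4² = 2 kN·m
Load 2 — uniform load w=14 kN/m over full span:
  R_A = wL/2 = 14·4/2 = 28 kN
  M_A = wL²/12 = 14·4²/12 = 56/3 kN·m
  R_B = wL/2 = 14·4/2 = 28 kN
  M_B = -wL²/12 = -14·4²/12 = -56/3 kN·m
Load 3 — point force P=17 kN at a=1 m (b=L-a=3):
  R_A = Pb²(3a+b)/L³ = 17·3²·(3·1+3)/4³ = 459/32 kN
  M_A = Pab²/L² = 17·1·3²/4² = 153/16 kN·m
  R_B = Pa²(a+3b)/L³ = 17·1²·(1+3·3)/4³ = 85/32 kN
  M_B = -Pa²b/L² = -17·1²·3/4² = -51/16 kN·m
Load 4 — applied couple M₀=6 kN·m at a=8/5 m (b=L-a=12/5):
  R_A = 6M₀ab/L³ = 6·6·(8/5)·(12/5)/4³ = 54/25 kN
  M_A = M₀b(2a-b)/L² = 6·(12/5)·(2·(8/5)-(12/5))/4² = 18/25 kN·m
  R_B = -6M₀ab/L³ = -6·6·(8/5)·(12/5)/4³ = -54/25 kN
  M_B = M₀a(2b-a)/L² = 6·(8/5)·(2·(12/5)-(8/5))/4² = 48/25 kN·m
Superposition: R_A = 37203/800 kN, M_A = 34739/1200 kN·m, R_B = 21197/800 kN, M_B = -21521/1200 kN·m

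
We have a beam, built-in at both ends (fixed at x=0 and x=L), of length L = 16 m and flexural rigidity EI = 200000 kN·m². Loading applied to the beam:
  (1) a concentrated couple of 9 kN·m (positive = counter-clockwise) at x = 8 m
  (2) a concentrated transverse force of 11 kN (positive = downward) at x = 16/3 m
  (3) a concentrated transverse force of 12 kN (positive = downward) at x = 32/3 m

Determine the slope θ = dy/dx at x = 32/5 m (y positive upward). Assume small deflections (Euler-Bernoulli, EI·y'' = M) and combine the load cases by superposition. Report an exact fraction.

θ(32/5) = -863/5625000 rad

Load 1 — applied couple M₀=9 kN·m at a=8 m (b=L-a=8):
  θ_1 = (R_Ax²/2 - M_Ax)/EI  [x≤a] with R_A=27/32, M_A=9/4 = ((27/32)·(32/5)²/2 - (9/4)·(32/5))/200000 = 9/625000 rad
Load 2 — point force P=11 kN at a=16/3 m (b=L-a=32/3):
  θ_2 = Pa²(L-x)(2bL-(3b+a)(L-x))/(2L³EI)  [x>a] = 11·(16/3)²·(16-(32/5))·(2·(32/3)·16-(3·(32/3)+(16/3))·(16-(32/5)))/(2·16³·200000) = -22/703125 rad
Load 3 — point force P=12 kN at a=32/3 m (b=L-a=16/3):
  θ_3 = -Pb²x(2aL-(3a+b)x)/(2L³EI)  [x≤a] = -12·(16/3)²·(32/5)·(2·(32/3)·16-(3·(32/3)+(16/3))·(32/5))/(2·16³·200000) = -32/234375 rad
Superposition: θ = Σ θ_i = -863/5625000 rad ≈ -0.000153 rad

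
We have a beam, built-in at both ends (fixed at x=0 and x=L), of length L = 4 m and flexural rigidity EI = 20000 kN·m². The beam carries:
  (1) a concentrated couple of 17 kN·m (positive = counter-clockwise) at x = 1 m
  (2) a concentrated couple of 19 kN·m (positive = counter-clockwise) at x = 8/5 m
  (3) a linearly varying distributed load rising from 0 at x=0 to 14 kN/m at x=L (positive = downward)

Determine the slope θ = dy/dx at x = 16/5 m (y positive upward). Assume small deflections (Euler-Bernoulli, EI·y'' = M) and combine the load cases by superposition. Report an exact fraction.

Load 1 — applied couple M₀=17 kN·m at a=1 m (b=L-a=3):
  θ_1 = (R_Ax²/2 - M_Ax - M₀(x-a))/EI  [x>a] with R_A=153/32, M_A=-51/16 = ((153/32)·(16/5)²/2 - (-51/16)·(16/5) - 17·((16/5)-1))/20000 = -17/125000 rad
Load 2 — applied couple M₀=19 kN·m at a=8/5 m (b=L-a=12/5):
  θ_2 = (R_Ax²/2 - M_Ax - M₀(x-a))/EI  [x>a] with R_A=171/25, M_A=57/25 = ((171/25)·(16/5)²/2 - (57/25)·(16/5) - 19·((16/5)-(8/5)))/20000 = -209/1562500 rad
Load 3 — triangular load w₀=14 kN/m (0→w₀ over full span):
  θ_3 = -w₀(2x(L-x)(L-2x)(x+2L)+x²(L-x)²)/(120LEI) = -14·(2·(16/5)·(4-(16/5))·(4-2·(16/5))·((16/5)+2·4)+(16/5)²·(4-(16/5))²)/(120·4·20000) = 224/1171875 rad
Superposition: θ = Σ θ_i = -737/9375000 rad ≈ -0.000079 rad

θ(16/5) = -737/9375000 rad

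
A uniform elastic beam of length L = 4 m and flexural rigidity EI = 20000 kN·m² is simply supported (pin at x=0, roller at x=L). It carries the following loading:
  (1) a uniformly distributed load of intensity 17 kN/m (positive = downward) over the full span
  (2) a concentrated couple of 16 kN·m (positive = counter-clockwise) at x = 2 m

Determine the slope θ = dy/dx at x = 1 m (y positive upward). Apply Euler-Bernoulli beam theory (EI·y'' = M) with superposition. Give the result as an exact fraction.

θ(1) = -191/120000 rad

Load 1 — uniform load w=17 kN/m over full span:
  θ_1 = -w(L³-6Lx²+4x³)/(24EI) = -17·(4³-6·4·1²+4·1³)/(24·20000) = -187/120000 rad
Load 2 — applied couple M₀=16 kN·m at a=2 m (b=L-a=2):
  θ_2 = (M₀x²/(2L)+C₁)/EI  [x≤a] with C₁=M₀(3b²-L²)/(6L)=-8/3 = (16·1²/(2·4)+(-8/3))/20000 = -1/30000 rad
Superposition: θ = Σ θ_i = -191/120000 rad ≈ -0.001592 rad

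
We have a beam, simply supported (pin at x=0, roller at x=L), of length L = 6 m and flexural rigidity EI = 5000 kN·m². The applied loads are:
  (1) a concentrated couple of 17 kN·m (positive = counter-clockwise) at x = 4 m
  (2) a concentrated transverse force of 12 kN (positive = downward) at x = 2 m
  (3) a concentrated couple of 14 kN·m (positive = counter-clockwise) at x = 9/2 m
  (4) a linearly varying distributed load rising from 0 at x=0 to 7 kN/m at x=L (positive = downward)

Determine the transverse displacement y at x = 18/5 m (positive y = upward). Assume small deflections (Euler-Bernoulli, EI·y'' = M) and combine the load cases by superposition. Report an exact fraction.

y(18/5) = -8802791/312500000 m

Load 1 — applied couple M₀=17 kN·m at a=4 m (b=L-a=2):
  y_1 = (M₀x³/(6L)+C₁x)/EI  [x≤a] with C₁=M₀(3b²-L²)/(6L)=-34/3 = (17·(18/5)³/(6·6)+(-34/3)·(18/5))/5000 = -1173/312500 m
Load 2 — point force P=12 kN at a=2 m (b=L-a=4):
  y_2 = -Pa(L-x)(2Lx-a²-x²)/(6LEI)  [x>a] = -12·2·(6-(18/5))·(2·6·(18/5)-2²-(18/5)²)/(6·6·5000) = -656/78125 m
Load 3 — applied couple M₀=14 kN·m at a=9/2 m (b=L-a=3/2):
  y_3 = (M₀x³/(6L)+C₁x)/EI  [x≤a] with C₁=M₀(3b²-L²)/(6L)=-91/8 = (14·(18/5)³/(6·6)+(-91/8)·(18/5))/5000 = -11403/2500000 m
Load 4 — triangular load w₀=7 kN/m (0→w₀ over full span):
  y_4 = -w₀x(7L⁴-10L²x²+3x⁴)/(360LEI) = -7·(18/5)·(7·6⁴-10·6²·(18/5)²+3·(18/5)⁴)/(360·6·5000) = -111888/9765625 m
Superposition: y = Σ y_i = -8802791/312500000 m ≈ -0.028169 m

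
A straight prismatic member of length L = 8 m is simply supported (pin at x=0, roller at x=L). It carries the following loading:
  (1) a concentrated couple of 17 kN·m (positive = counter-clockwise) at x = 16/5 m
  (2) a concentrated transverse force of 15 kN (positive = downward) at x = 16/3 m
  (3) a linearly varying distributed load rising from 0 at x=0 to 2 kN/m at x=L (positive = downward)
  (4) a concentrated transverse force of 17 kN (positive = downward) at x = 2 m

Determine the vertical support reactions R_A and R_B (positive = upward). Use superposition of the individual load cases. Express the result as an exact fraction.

Load 1 — applied couple M₀=17 kN·m at a=16/5 m (b=L-a=24/5):
  R_A = M₀/L = 17/8 kN
  R_B = -M₀/L = -17/8 kN
Load 2 — point force P=15 kN at a=16/3 m (b=L-a=8/3):
  R_A = Pb/L = 15·(8/3)/8 = 5 kN
  R_B = Pa/L = 15·(16/3)/8 = 10 kN
Load 3 — triangular load w₀=2 kN/m (0→w₀ over full span):
  R_A = w₀L/6 = 2·8/6 = 8/3 kN
  R_B = w₀L/3 = 2·8/3 = 16/3 kN
Load 4 — point force P=17 kN at a=2 m (b=L-a=6):
  R_A = Pb/L = 17·6/8 = 51/4 kN
  R_B = Pa/L = 17·2/8 = 17/4 kN
Superposition: R_A = 541/24 kN, R_B = 419/24 kN

R_A = 541/24 kN, R_B = 419/24 kN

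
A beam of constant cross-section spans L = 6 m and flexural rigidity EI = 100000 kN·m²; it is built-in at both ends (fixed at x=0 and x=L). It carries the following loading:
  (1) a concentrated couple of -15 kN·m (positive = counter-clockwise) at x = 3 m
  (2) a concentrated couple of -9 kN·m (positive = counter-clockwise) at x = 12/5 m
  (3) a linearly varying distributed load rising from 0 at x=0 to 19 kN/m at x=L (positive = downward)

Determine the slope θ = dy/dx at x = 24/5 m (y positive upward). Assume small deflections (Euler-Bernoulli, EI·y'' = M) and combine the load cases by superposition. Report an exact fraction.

Load 1 — applied couple M₀=-15 kN·m at a=3 m (b=L-a=3):
  θ_1 = (R_Ax²/2 - M_Ax - M₀(x-a))/EI  [x>a] with R_A=-15/4, M_A=-15/4 = ((-15/4)·(24/5)²/2 - (-15/4)·(24/5) - (-15)·((24/5)-3))/100000 = 9/500000 rad
Load 2 — applied couple M₀=-9 kN·m at a=12/5 m (b=L-a=18/5):
  θ_2 = (R_Ax²/2 - M_Ax - M₀(x-a))/EI  [x>a] with R_A=-54/25, M_A=-27/25 = ((-54/25)·(24/5)²/2 - (-27/25)·(24/5) - (-9)·((24/5)-(12/5)))/100000 = 297/15625000 rad
Load 3 — triangular load w₀=19 kN/m (0→w₀ over full span):
  θ_3 = -w₀(2x(L-x)(L-2x)(x+2L)+x²(L-x)²)/(120LEI) = -19·(2·(24/5)·(6-(24/5))·(6-2·(24/5))·((24/5)+2·6)+(24/5)²·(6-(24/5))²)/(120·6·100000) = 342/1953125 rad
Superposition: θ = Σ θ_i = 13257/62500000 rad ≈ 0.000212 rad

θ(24/5) = 13257/62500000 rad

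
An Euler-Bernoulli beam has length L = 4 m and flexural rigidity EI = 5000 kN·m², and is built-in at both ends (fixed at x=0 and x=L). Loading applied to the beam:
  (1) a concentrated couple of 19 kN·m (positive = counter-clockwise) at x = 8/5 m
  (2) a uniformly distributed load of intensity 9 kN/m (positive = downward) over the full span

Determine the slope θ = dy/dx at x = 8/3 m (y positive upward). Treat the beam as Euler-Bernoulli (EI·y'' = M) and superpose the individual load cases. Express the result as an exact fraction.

θ(8/3) = 43/140625 rad

Load 1 — applied couple M₀=19 kN·m at a=8/5 m (b=L-a=12/5):
  θ_1 = (R_Ax²/2 - M_Ax - M₀(x-a))/EI  [x>a] with R_A=171/25, M_A=57/25 = ((171/25)·(8/3)²/2 - (57/25)·(8/3) - 19·((8/3)-(8/5)))/5000 = -19/46875 rad
Load 2 — uniform load w=9 kN/m over full span:
  θ_2 = -wx(L-x)(L-2x)/(12EI) = -9·(8/3)·(4-(8/3))·(4-2·(8/3))/(12·5000) = 4/5625 rad
Superposition: θ = Σ θ_i = 43/140625 rad ≈ 0.000306 rad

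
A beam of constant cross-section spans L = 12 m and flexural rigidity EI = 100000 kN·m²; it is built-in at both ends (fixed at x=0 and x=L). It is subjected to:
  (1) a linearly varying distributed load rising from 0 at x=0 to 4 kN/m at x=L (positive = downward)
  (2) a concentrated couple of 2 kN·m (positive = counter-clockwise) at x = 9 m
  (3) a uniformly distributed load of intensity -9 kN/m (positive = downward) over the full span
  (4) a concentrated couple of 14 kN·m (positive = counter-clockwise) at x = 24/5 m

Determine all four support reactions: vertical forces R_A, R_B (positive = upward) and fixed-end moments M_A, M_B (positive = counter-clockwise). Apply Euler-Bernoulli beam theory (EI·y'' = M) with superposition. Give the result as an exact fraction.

Load 1 — triangular load w₀=4 kN/m (0→w₀ over full span):
  R_A = 3w₀L/20 = 3·4·12/20 = 36/5 kN
  M_A = w₀L²/30 = 4·12²/30 = 96/5 kN·m
  R_B = 7w₀L/20 = 7·4·12/20 = 84/5 kN
  M_B = -w₀L²/20 = -4·12²/20 = -144/5 kN·m
Load 2 — applied couple M₀=2 kN·m at a=9 m (b=L-a=3):
  R_A = 6M₀ab/L³ = 6·2·9·3/12³ = 3/16 kN
  M_A = M₀b(2a-b)/L² = 2·3·(2·9-3)/12² = 5/8 kN·m
  R_B = -6M₀ab/L³ = -6·2·9·3/12³ = -3/16 kN
  M_B = M₀a(2b-a)/L² = 2·9·(2·3-9)/12² = -3/8 kN·m
Load 3 — uniform load w=-9 kN/m over full span:
  R_A = wL/2 = (-9)·12/2 = -54 kN
  M_A = wL²/12 = (-9)·12²/12 = -108 kN·m
  R_B = wL/2 = (-9)·12/2 = -54 kN
  M_B = -wL²/12 = -(-9)·12²/12 = 108 kN·m
Load 4 — applied couple M₀=14 kN·m at a=24/5 m (b=L-a=36/5):
  R_A = 6M₀ab/L³ = 6·14·(24/5)·(36/5)/12³ = 42/25 kN
  M_A = M₀b(2a-b)/L² = 14·(36/5)·(2·(24/5)-(36/5))/12² = 42/25 kN·m
  R_B = -6M₀ab/L³ = -6·14·(24/5)·(36/5)/12³ = -42/25 kN
  M_B = M₀a(2b-a)/L² = 14·(24/5)·(2·(36/5)-(24/5))/12² = 112/25 kN·m
Superposition: R_A = -17973/400 kN, M_A = -17299/200 kN·m, R_B = -15627/400 kN, M_B = 16661/200 kN·m

R_A = -17973/400 kN, M_A = -17299/200 kN·m, R_B = -15627/400 kN, M_B = 16661/200 kN·m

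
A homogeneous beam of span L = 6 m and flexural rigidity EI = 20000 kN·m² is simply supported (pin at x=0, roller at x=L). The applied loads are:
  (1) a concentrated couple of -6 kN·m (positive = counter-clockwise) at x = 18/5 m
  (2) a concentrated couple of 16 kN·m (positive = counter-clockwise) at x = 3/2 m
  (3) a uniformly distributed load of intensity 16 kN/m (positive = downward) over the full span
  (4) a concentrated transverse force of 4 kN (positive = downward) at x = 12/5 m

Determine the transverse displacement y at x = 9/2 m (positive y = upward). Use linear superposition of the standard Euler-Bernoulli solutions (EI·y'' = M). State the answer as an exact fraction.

Load 1 — applied couple M₀=-6 kN·m at a=18/5 m (b=L-a=12/5):
  y_1 = (M₀x³/(6L)-M₀(x-a)²/2+C₁x)/EI  [x>a] with C₁=M₀(3b²-L²)/(6L)=78/25 = ((-6)·(9/2)³/(6·6)-(-6)·((9/2)-(18/5))²/2+(78/25)·(9/2))/20000 = 513/8000000 m
Load 2 — applied couple M₀=16 kN·m at a=3/2 m (b=L-a=9/2):
  y_2 = (M₀x³/(6L)-M₀(x-a)²/2+C₁x)/EI  [x>a] with C₁=M₀(3b²-L²)/(6L)=11 = (16·(9/2)³/(6·6)-16·((9/2)-(3/2))²/2+11·(9/2))/20000 = 9/10000 m
Load 3 — uniform load w=16 kN/m over full span:
  y_3 = -wx(L³-2Lx²+x³)/(24EI) = -16·(9/2)·(6³-2·6·(9/2)²+(9/2)³)/(24·20000) = -1539/160000 m
Load 4 — point force P=4 kN at a=12/5 m (b=L-a=18/5):
  y_4 = -Pa(L-x)(2Lx-a²-x²)/(6LEI)  [x>a] = -4·(12/5)·(6-(9/2))·(2·6·(9/2)-(12/5)²-(9/2)²)/(6·6·20000) = -2799/5000000 m
Superposition: y = Σ y_i = -368577/40000000 m ≈ -0.009214 m

y(9/2) = -368577/40000000 m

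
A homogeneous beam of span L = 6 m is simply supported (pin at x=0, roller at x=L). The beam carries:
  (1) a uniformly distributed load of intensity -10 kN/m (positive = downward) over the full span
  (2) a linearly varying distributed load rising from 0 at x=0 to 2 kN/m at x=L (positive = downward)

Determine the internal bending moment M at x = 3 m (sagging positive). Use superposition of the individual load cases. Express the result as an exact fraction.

Load 1 — uniform load w=-10 kN/m over full span:
  M_1 = wx(L-x)/2 = (-10)·3·(6-3)/2 = -45 kN·m
Load 2 — triangular load w₀=2 kN/m (0→w₀ over full span):
  M_2 = w₀Lx/6 - w₀x³/(6L) = 2·6·3/6 - 2·3³/(6·6) = 9/2 kN·m
Superposition: M = Σ M_i = -81/2 kN·m ≈ -40.500000 kN·m

M(3) = -81/2 kN·m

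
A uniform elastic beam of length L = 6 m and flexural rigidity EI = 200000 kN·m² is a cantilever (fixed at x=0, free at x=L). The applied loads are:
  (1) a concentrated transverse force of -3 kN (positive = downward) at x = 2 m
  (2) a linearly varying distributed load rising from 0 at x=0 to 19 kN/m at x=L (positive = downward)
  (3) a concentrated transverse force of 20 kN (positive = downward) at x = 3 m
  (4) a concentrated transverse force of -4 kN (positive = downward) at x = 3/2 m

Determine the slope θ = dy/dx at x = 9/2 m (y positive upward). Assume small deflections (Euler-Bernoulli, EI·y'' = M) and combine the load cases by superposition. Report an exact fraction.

Load 1 — point force P=-3 kN at a=2 m (b=L-a=4):
  θ_1 = -Pa²/(2EI)  [x>a] = -(-3)·2²/(2·200000) = 3/100000 rad
Load 2 — triangular load w₀=19 kN/m (0→w₀ over full span):
  θ_2 = (w₀Lx²/4-w₀L²x/3-w₀x⁴/(24L))/EI = (19·6·(9/2)²/4-19·6²·(9/2)/3-19·(9/2)⁴/(24·6))/200000 = -128763/51200000 rad
Load 3 — point force P=20 kN at a=3 m (b=L-a=3):
  θ_3 = -Pa²/(2EI)  [x>a] = -20·3²/(2·200000) = -9/20000 rad
Load 4 — point force P=-4 kN at a=3/2 m (b=L-a=9/2):
  θ_4 = -Pa²/(2EI)  [x>a] = -(-4)·(3/2)²/(2·200000) = 9/400000 rad
Superposition: θ = Σ θ_i = -29823/10240000 rad ≈ -0.002912 rad

θ(9/2) = -29823/10240000 rad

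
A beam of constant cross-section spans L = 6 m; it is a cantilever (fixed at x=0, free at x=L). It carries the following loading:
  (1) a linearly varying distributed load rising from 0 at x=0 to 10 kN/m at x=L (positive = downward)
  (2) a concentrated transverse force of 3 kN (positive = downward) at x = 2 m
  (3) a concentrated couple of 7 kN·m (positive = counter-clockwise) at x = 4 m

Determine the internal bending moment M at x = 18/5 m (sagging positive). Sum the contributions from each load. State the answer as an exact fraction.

M(18/5) = -449/25 kN·m

Load 1 — triangular load w₀=10 kN/m (0→w₀ over full span):
  M_1 = w₀Lx/2 - w₀L²/3 - w₀x³/(6L) = 10·6·(18/5)/2 - 10·6²/3 - 10·(18/5)³/(6·6) = -624/25 kN·m
Load 2 — point force P=3 kN at a=2 m (b=L-a=4):
  M_2 = 0  [x>a] = 0 kN·m
Load 3 — applied couple M₀=7 kN·m at a=4 m (b=L-a=2):
  M_3 = M₀  [x≤a] = 7 = 7 kN·m
Superposition: M = Σ M_i = -449/25 kN·m ≈ -17.960000 kN·m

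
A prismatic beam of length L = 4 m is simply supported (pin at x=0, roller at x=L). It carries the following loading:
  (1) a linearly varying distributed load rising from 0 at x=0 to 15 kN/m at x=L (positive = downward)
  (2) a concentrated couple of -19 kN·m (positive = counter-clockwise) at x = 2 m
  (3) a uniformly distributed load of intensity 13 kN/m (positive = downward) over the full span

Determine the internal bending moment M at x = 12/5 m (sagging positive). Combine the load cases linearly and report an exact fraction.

M(12/5) = 1198/25 kN·m

Load 1 — triangular load w₀=15 kN/m (0→w₀ over full span):
  M_1 = w₀Lx/6 - w₀x³/(6L) = 15·4·(12/5)/6 - 15·(12/5)³/(6·4) = 384/25 kN·m
Load 2 — applied couple M₀=-19 kN·m at a=2 m (b=L-a=2):
  M_2 = M₀x/L - M₀  [x>a] = (-19)·(12/5)/4 - (-19) = 38/5 kN·m
Load 3 — uniform load w=13 kN/m over full span:
  M_3 = wx(L-x)/2 = 13·(12/5)·(4-(12/5))/2 = 624/25 kN·m
Superposition: M = Σ M_i = 1198/25 kN·m ≈ 47.920000 kN·m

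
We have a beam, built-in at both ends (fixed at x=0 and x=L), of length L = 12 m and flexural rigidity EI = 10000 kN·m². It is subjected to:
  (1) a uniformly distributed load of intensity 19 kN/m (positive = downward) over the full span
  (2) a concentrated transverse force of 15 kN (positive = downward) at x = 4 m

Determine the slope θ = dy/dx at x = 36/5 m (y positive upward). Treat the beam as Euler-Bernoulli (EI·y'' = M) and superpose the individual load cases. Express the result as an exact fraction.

θ(36/5) = 1176/78125 rad

Load 1 — uniform load w=19 kN/m over full span:
  θ_1 = -wx(L-x)(L-2x)/(12EI) = -19·(36/5)·(12-(36/5))·(12-2·(36/5))/(12·10000) = 1026/78125 rad
Load 2 — point force P=15 kN at a=4 m (b=L-a=8):
  θ_2 = Pa²(L-x)(2bL-(3b+a)(L-x))/(2L³EI)  [x>a] = 15·4²·(12-(36/5))·(2·8·12-(3·8+4)·(12-(36/5)))/(2·12³·10000) = 6/3125 rad
Superposition: θ = Σ θ_i = 1176/78125 rad ≈ 0.015053 rad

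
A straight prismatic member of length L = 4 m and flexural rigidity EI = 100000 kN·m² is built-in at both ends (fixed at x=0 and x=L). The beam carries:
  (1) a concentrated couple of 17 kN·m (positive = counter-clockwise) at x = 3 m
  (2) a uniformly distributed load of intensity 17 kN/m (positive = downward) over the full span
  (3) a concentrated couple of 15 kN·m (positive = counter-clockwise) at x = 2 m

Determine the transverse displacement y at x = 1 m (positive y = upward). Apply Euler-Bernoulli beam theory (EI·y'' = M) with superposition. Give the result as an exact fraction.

y(1) = -587/6400000 m

Load 1 — applied couple M₀=17 kN·m at a=3 m (b=L-a=1):
  y_1 = (R_Ax³/6 - M_Ax²/2)/EI  [x≤a] with R_A=153/32, M_A=85/16 = ((153/32)·1³/6 - (85/16)·1²/2)/100000 = -119/6400000 m
Load 2 — uniform load w=17 kN/m over full span:
  y_2 = -wx²(L-x)²/(24EI) = -17·1²·(4-1)²/(24·100000) = -51/800000 m
Load 3 — applied couple M₀=15 kN·m at a=2 m (b=L-a=2):
  y_3 = (R_Ax³/6 - M_Ax²/2)/EI  [x≤a] with R_A=45/8, M_A=15/4 = ((45/8)·1³/6 - (15/4)·1²/2)/100000 = -3/320000 m
Superposition: y = Σ y_i = -587/6400000 m ≈ -0.000092 m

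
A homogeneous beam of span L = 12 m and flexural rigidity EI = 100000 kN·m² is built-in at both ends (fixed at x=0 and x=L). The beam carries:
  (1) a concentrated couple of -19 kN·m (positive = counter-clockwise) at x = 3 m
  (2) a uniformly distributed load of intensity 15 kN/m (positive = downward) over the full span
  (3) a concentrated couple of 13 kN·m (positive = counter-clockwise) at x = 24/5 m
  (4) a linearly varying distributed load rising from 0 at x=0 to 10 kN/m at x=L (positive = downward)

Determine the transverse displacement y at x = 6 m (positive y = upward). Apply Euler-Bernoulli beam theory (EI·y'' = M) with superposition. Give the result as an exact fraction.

y(6) = -110403/10000000 m

Load 1 — applied couple M₀=-19 kN·m at a=3 m (b=L-a=9):
  y_1 = (R_Ax³/6 - M_Ax²/2 - M₀(x-a)²/2)/EI  [x>a] with R_A=-57/32, M_A=57/16 = ((-57/32)·6³/6 - (57/16)·6²/2 - (-19)·(6-3)²/2)/100000 = -171/400000 m
Load 2 — uniform load w=15 kN/m over full span:
  y_2 = -wx²(L-x)²/(24EI) = -15·6²·(12-6)²/(24·100000) = -81/10000 m
Load 3 — applied couple M₀=13 kN·m at a=24/5 m (b=L-a=36/5):
  y_3 = (R_Ax³/6 - M_Ax²/2 - M₀(x-a)²/2)/EI  [x>a] with R_A=39/25, M_A=39/25 = ((39/25)·6³/6 - (39/25)·6²/2 - 13·(6-(24/5))²/2)/100000 = 117/625000 m
Load 4 — triangular load w₀=10 kN/m (0→w₀ over full span):
  y_4 = -w₀x²(L-x)²(x+2L)/(120LEI) = -10·6²·(12-6)²·(6+2·12)/(120·12·100000) = -27/10000 m
Superposition: y = Σ y_i = -110403/10000000 m ≈ -0.011040 m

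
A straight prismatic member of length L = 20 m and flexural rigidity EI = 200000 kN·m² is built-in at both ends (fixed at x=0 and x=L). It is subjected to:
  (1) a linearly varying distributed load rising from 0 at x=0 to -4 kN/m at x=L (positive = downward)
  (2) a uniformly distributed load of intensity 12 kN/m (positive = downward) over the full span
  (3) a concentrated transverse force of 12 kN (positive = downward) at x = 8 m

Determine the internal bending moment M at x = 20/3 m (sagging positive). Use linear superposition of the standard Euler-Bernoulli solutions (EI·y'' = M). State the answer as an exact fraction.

Load 1 — triangular load w₀=-4 kN/m (0→w₀ over full span):
  M_1 = 3w₀Lx/20 - w₀L²/30 - w₀x³/(6L) = 3·(-4)·20·(20/3)/20 - (-4)·20²/30 - (-4)·(20/3)³/(6·20) = -1360/81 kN·m
Load 2 — uniform load w=12 kN/m over full span:
  M_2 = wLx/2 - wL²/12 - wx²/2 = 12·20·(20/3)/2 - 12·20²/12 - 12·(20/3)²/2 = 400/3 kN·m
Load 3 — point force P=12 kN at a=8 m (b=L-a=12):
  M_3 = Pb²(3a+b)x/L³ - Pab²/L²  [x≤a] = 12·12²·(3·8+12)·(20/3)/20³ - 12·8·12²/20² = 432/25 kN·m
Superposition: M = Σ M_i = 270992/2025 kN·m ≈ 133.823210 kN·m

M(20/3) = 270992/2025 kN·m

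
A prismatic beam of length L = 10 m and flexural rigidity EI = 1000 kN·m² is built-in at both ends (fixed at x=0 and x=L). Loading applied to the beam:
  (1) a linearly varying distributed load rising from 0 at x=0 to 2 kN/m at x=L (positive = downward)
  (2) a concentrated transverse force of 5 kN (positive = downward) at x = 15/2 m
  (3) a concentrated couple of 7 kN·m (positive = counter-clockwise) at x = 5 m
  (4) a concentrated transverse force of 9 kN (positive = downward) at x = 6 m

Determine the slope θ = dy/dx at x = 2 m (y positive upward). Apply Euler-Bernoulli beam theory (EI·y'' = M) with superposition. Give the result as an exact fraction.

θ(2) = -68807/3000000 rad

Load 1 — triangular load w₀=2 kN/m (0→w₀ over full span):
  θ_1 = -w₀(2x(L-x)(L-2x)(x+2L)+x²(L-x)²)/(120LEI) = -2·(2·2·(10-2)·(10-2·2)·(2+2·10)+2²·(10-2)²)/(120·10·1000) = -14/1875 rad
Load 2 — point force P=5 kN at a=15/2 m (b=L-a=5/2):
  θ_2 = -Pb²x(2aL-(3a+b)x)/(2L³EI)  [x≤a] = -5·(5/2)²·2·(2·(15/2)·10-(3·(15/2)+(5/2))·2)/(2·10³·1000) = -1/320 rad
Load 3 — applied couple M₀=7 kN·m at a=5 m (b=L-a=5):
  θ_3 = (R_Ax²/2 - M_Ax)/EI  [x≤a] with R_A=21/20, M_A=7/4 = ((21/20)·2²/2 - (7/4)·2)/1000 = -7/5000 rad
Load 4 — point force P=9 kN at a=6 m (b=L-a=4):
  θ_4 = -Pb²x(2aL-(3a+b)x)/(2L³EI)  [x≤a] = -9·4²·2·(2·6·10-(3·6+4)·2)/(2·10³·1000) = -171/15625 rad
Superposition: θ = Σ θ_i = -68807/3000000 rad ≈ -0.022936 rad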